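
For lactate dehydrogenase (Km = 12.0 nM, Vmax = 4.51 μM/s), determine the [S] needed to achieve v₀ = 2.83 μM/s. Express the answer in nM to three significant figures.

20.2 nM

Rearranging v = Vmax[S]/(Km+[S]) gives [S] = Km·v/(Vmax − v).
[S] = 12.0 × 2.83 / (4.51 − 2.83) = 33.96/1.680 = 20.2 nM.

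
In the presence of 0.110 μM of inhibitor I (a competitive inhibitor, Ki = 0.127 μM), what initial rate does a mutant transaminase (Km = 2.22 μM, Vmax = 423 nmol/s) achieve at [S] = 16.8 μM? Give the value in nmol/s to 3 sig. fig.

α = 1 + [I]/Ki = 1 + 0.110/0.127 = 1.866.
For a competitive inhibitor, Vmax is unchanged and the apparent Km becomes α·Km: Km,app = 4.14 μM, Vmax,app = 423 nmol/s.
v = Vmax,app·[S]/(Km,app + [S]) = 423 × 16.8/(4.14 + 16.8) = 339 nmol/s.

339 nmol/s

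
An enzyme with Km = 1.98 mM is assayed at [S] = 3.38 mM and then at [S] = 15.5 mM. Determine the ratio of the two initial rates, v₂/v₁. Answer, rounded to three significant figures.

1.41

Since Vmax cancels, v₂/v₁ = [S]₂(Km+[S]₁) / [S]₁(Km+[S]₂).
= 15.5×(1.98+3.38) / (3.38×(1.98+15.5)) = 83.08/59.08 = 1.41.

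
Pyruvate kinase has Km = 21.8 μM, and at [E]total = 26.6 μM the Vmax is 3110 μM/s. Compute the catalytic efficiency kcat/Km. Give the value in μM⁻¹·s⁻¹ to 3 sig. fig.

5.36 μM⁻¹·s⁻¹

kcat = Vmax/[E]total = 3110/26.6 = 117 s⁻¹.
kcat/Km = 117/21.8 = 5.36 μM⁻¹·s⁻¹.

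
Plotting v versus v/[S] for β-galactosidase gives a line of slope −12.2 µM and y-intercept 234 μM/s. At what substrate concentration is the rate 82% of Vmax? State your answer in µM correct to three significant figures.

The Eadie–Hofstee slope gives Km = 12.2 µM (slope = −Km).
v/Vmax = [S]/(Km+[S]) = 0.82 ⇒ [S] = Km·0.82/(1−0.82) = 12.2 × 4.556 = 55.6 µM.

55.6 µM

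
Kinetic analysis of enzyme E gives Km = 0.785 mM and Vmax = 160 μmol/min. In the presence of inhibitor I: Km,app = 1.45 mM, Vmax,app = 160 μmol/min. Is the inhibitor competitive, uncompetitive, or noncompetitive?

competitive

Km increases (0.785 → 1.45 mM) while Vmax is unchanged — the hallmark of competitive inhibition.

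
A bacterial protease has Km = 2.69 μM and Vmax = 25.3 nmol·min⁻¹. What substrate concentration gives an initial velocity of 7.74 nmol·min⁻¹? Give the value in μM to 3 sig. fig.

Rearranging v = Vmax[S]/(Km+[S]) gives [S] = Km·v/(Vmax − v).
[S] = 2.69 × 7.74 / (25.3 − 7.74) = 20.82/17.56 = 1.19 μM.

1.19 μM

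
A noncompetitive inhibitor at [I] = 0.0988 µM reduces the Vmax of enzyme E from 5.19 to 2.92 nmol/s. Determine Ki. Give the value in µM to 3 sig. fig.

Noncompetitive: Vmax,app = Vmax/α with α = 1 + [I]/Ki.
α = Vmax/Vmax,app = 5.19/2.92 = 1.777.
Since α = 1 + [I]/Ki, [I]/Ki = 1.777 − 1 = 0.7774 and Ki = 0.0988/0.7774 = 0.127 µM.

0.127 µM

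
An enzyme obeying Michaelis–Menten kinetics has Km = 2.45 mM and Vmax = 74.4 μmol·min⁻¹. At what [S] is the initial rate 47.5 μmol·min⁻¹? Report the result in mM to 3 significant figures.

The required fractional saturation is v/Vmax = 47.5/74.4 = 0.6384.
Then [S]/(Km+[S]) = 0.6384 ⇒ [S] = 2.45 × 0.6384/(1 − 0.6384) = 4.33 mM.

4.33 mM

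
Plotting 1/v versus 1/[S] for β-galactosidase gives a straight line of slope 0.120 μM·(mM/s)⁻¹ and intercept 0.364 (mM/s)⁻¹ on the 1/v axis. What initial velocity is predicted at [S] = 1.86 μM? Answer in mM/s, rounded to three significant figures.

2.33 mM/s

The y-intercept is 1/Vmax, so Vmax = 1/0.364 = 2.75 mM/s.
The slope is Km/Vmax, so Km = 0.120 × 2.75 = 0.330 μM.
Then v = 2.75 × 1.86/(0.330 + 1.86) = 2.33 mM/s.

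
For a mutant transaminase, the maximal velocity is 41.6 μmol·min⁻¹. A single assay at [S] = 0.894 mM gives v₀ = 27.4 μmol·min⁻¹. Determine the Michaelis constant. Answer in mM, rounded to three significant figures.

0.463 mM

v/Vmax = 27.4/41.6 = 0.6587 = [S]/(Km+[S]).
So Km + [S] = [S]/0.6587 = 1.357 mM, giving Km = 1.357 − 0.894 = 0.463 mM.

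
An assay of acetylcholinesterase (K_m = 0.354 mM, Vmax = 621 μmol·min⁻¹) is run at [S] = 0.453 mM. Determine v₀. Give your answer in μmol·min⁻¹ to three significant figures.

[S]/(Km+[S]) = 0.453/0.8070 = 0.5613, the fractional saturation.
v = 0.5613 × Vmax = 0.5613 × 621 = 349 μmol·min⁻¹.

349 μmol·min⁻¹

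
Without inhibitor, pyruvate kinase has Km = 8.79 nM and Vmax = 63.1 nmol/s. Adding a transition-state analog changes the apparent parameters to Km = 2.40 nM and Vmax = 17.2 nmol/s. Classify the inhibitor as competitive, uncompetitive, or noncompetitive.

uncompetitive

Both Km and Vmax decrease by the same factor (~3.66-fold) — characteristic of uncompetitive inhibition.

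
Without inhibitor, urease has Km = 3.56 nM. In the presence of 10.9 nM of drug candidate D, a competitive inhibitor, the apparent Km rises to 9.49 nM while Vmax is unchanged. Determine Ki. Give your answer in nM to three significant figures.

6.54 nM

Competitive: Km,app = α·Km with α = 1 + [I]/Ki.
α = Km,app/Km = 9.49/3.56 = 2.666.
Ki = [I]/(α − 1) = 10.9/1.666 = 6.54 nM.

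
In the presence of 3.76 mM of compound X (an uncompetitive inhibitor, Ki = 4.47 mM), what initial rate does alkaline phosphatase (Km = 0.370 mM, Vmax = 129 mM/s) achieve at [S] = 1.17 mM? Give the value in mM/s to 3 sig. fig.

59.8 mM/s

With α = 1 + [I]/Ki = 1 + 3.76/4.47 = 1.841, the uncompetitive rate law is v = (Vmax/α)·[S] / (Km/α + [S]).
v = (129/1.841)×1.17 / (0.370/1.841 + 1.17) = 81.98/1.371 = 59.8 mM/s.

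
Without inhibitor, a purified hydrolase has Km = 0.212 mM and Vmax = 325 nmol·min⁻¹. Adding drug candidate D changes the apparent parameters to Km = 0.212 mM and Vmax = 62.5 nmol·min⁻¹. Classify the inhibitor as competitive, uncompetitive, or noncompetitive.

Vmax decreases (325 → 62.5 nmol·min⁻¹) while Km is unchanged — pure noncompetitive inhibition.

noncompetitive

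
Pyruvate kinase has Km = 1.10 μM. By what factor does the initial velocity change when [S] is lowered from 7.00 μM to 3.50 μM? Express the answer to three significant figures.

The fractional saturations are [S]/(Km+[S]) = 7.00/8.100 = 0.8642 and 3.50/4.600 = 0.7609.
v₂/v₁ is just their ratio: 0.7609/0.8642 = 0.880.

0.880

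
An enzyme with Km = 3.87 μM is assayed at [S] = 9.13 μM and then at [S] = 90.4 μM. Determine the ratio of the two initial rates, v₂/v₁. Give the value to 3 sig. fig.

1.37

Since Vmax cancels, v₂/v₁ = [S]₂(Km+[S]₁) / [S]₁(Km+[S]₂).
= 90.4×(3.87+9.13) / (9.13×(3.87+90.4)) = 1175/860.7 = 1.37.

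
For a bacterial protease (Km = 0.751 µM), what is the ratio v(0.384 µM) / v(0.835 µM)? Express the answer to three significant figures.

0.643

Since Vmax cancels, v₂/v₁ = [S]₂(Km+[S]₁) / [S]₁(Km+[S]₂).
= 0.384×(0.751+0.835) / (0.835×(0.751+0.384)) = 0.6090/0.9477 = 0.643.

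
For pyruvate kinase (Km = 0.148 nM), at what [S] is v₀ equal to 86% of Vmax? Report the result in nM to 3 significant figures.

v/Vmax = [S]/(Km+[S]) = 0.86, so [S] = Km·0.86/(1 − 0.86) = 0.148 × 6.143.
[S] = 0.909 nM.

0.909 nM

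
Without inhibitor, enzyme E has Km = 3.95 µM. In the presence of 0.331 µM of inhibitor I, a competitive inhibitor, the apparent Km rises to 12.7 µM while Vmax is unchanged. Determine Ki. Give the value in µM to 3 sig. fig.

0.149 µM

Competitive: Km,app = α·Km with α = 1 + [I]/Ki.
α = Km,app/Km = 12.7/3.95 = 3.215.
Since α = 1 + [I]/Ki, [I]/Ki = 3.215 − 1 = 2.215 and Ki = 0.331/2.215 = 0.149 µM.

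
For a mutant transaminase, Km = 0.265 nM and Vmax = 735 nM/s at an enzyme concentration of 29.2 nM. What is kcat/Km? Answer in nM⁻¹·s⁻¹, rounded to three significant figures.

kcat = Vmax/[E]total = 735/29.2 = 25.2 s⁻¹.
kcat/Km = 25.2/0.265 = 95.0 nM⁻¹·s⁻¹.

95.0 nM⁻¹·s⁻¹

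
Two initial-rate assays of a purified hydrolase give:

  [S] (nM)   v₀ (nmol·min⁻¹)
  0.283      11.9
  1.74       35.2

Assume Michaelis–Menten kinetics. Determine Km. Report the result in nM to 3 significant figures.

1.07 nM

In reciprocal form, 1/v = (Km/Vmax)·(1/[S]) + 1/Vmax. The two points give (1/[S], 1/v) = (3.534, 0.08403) and (0.5747, 0.02841).
Slope = (0.08403 − 0.02841)/(3.534 − 0.5747) = 0.01880; intercept = 0.08403 − 0.01880×3.534 = 0.01760.
Vmax = 1/intercept = 56.8 nmol·min⁻¹; Km = slope × Vmax = 0.01880 × 56.8 = 1.07 nM.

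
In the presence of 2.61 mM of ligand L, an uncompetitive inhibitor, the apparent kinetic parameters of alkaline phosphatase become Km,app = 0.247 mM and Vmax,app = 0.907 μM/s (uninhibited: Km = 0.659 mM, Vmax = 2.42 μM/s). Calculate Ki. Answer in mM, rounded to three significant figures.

1.56 mM

Uncompetitive: Vmax,app = Vmax/α (and Km,app = Km/α) with α = 1 + [I]/Ki.
α = Vmax/Vmax,app = 2.42/0.907 = 2.668.
Ki = [I]/(α − 1) = 2.61/1.668 = 1.56 mM.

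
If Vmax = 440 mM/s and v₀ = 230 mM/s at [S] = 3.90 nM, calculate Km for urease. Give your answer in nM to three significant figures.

From v = Vmax[S]/(Km+[S]), Km = [S](Vmax − v)/v.
Km = 3.90 × (440 − 230) / 230 = 819.0/230 = 3.56 nM.

3.56 nM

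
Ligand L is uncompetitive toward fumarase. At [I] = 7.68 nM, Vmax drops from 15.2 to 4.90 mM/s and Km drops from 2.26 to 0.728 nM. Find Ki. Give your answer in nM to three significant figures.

Uncompetitive: Vmax,app = Vmax/α (and Km,app = Km/α) with α = 1 + [I]/Ki.
α = Vmax/Vmax,app = 15.2/4.90 = 3.102.
Ki = [I]/(α − 1) = 7.68/2.102 = 3.65 nM.

3.65 nM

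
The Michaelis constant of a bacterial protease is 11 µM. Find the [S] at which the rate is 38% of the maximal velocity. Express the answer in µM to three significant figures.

v/Vmax = [S]/(Km+[S]) = 0.38, so [S] = Km·0.38/(1 − 0.38) = 11 × 0.6129.
[S] = 6.74 µM.

6.74 µM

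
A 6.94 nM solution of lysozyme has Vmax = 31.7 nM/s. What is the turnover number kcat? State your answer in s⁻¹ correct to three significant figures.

kcat = Vmax/[E]total = 31.7 nM/s / 6.94 nM = 4.57 s⁻¹.

4.57 s⁻¹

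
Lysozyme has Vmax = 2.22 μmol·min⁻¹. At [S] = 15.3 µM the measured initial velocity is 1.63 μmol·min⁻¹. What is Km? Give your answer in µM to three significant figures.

5.54 µM

v/Vmax = 1.63/2.22 = 0.7342 = [S]/(Km+[S]).
So Km + [S] = [S]/0.7342 = 20.84 µM, giving Km = 20.84 − 15.3 = 5.54 µM.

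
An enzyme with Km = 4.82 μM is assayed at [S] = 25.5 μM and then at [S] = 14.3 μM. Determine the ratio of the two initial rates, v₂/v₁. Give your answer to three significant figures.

0.889

The fractional saturations are [S]/(Km+[S]) = 25.5/30.32 = 0.8410 and 14.3/19.12 = 0.7479.
v₂/v₁ is just their ratio: 0.7479/0.8410 = 0.889.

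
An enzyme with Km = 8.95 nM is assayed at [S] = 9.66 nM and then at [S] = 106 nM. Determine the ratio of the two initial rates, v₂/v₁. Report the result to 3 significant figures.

1.78

Since Vmax cancels, v₂/v₁ = [S]₂(Km+[S]₁) / [S]₁(Km+[S]₂).
= 106×(8.95+9.66) / (9.66×(8.95+106)) = 1973/1110 = 1.78.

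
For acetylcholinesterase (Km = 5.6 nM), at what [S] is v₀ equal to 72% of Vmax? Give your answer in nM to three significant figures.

v/Vmax = [S]/(Km+[S]) = 0.72, so [S] = Km·0.72/(1 − 0.72) = 5.6 × 2.571.
[S] = 14.4 nM.

14.4 nM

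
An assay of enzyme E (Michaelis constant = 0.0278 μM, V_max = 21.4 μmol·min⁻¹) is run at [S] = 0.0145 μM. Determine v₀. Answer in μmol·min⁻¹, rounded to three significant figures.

v = Vmax·[S]/(Km + [S]) = 21.4 × 0.0145 / (0.0278 + 0.0145)
  = 0.3103 / 0.04230 = 7.34 μmol·min⁻¹.

7.34 μmol·min⁻¹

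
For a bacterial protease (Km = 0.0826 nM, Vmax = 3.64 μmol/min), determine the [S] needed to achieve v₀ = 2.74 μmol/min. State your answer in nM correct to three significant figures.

Rearranging v = Vmax[S]/(Km+[S]) gives [S] = Km·v/(Vmax − v).
[S] = 0.0826 × 2.74 / (3.64 − 2.74) = 0.2263/0.9000 = 0.251 nM.

0.251 nM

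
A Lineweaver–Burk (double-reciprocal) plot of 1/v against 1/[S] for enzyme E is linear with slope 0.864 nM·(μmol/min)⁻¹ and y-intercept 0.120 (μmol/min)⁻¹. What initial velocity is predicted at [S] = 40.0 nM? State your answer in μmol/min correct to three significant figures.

7.06 μmol/min

The y-intercept is 1/Vmax, so Vmax = 1/0.120 = 8.33 μmol/min.
The slope is Km/Vmax, so Km = 0.864 × 8.33 = 7.20 nM.
Then v = 8.33 × 40.0/(7.20 + 40.0) = 7.06 μmol/min.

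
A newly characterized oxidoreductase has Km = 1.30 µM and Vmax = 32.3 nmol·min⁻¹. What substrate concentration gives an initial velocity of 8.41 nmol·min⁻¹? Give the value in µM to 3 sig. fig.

0.458 µM

The required fractional saturation is v/Vmax = 8.41/32.3 = 0.2604.
Then [S]/(Km+[S]) = 0.2604 ⇒ [S] = 1.30 × 0.2604/(1 − 0.2604) = 0.458 µM.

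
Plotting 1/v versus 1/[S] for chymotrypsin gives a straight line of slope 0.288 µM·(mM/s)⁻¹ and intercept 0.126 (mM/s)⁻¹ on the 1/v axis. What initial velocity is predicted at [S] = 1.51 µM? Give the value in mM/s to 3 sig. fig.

3.16 mM/s

The y-intercept is 1/Vmax, so Vmax = 1/0.126 = 7.94 mM/s.
The slope is Km/Vmax, so Km = 0.288 × 7.94 = 2.29 µM.
Then v = 7.94 × 1.51/(2.29 + 1.51) = 3.16 mM/s.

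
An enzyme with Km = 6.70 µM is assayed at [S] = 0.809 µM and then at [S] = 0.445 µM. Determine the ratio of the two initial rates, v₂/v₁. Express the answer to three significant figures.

The fractional saturations are [S]/(Km+[S]) = 0.809/7.509 = 0.1077 and 0.445/7.145 = 0.06228.
v₂/v₁ is just their ratio: 0.06228/0.1077 = 0.578.

0.578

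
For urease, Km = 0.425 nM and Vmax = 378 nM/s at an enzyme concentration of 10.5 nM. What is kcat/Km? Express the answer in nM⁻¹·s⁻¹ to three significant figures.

84.7 nM⁻¹·s⁻¹

kcat = Vmax/[E]total = 378/10.5 = 36.0 s⁻¹.
kcat/Km = 36.0/0.425 = 84.7 nM⁻¹·s⁻¹.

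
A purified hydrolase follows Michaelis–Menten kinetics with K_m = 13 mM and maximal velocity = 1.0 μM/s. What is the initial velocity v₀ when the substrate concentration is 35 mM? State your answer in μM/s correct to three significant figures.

v = Vmax·[S]/(Km + [S]) = 1.0 × 35 / (13 + 35)
  = 35.00 / 48.00 = 0.729 μM/s.

0.729 μM/s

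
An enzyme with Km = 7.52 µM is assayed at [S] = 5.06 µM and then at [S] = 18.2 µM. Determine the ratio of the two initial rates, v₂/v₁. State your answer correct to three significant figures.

The fractional saturations are [S]/(Km+[S]) = 5.06/12.58 = 0.4022 and 18.2/25.72 = 0.7076.
v₂/v₁ is just their ratio: 0.7076/0.4022 = 1.76.

1.76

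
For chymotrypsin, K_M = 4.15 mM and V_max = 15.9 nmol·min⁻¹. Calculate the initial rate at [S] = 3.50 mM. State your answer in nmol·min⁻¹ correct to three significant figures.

7.27 nmol·min⁻¹

[S]/(Km+[S]) = 3.50/7.650 = 0.4575, the fractional saturation.
v = 0.4575 × Vmax = 0.4575 × 15.9 = 7.27 nmol·min⁻¹.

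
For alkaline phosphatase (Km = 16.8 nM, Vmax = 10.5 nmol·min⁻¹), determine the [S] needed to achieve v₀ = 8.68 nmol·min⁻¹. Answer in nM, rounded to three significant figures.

80.1 nM

The required fractional saturation is v/Vmax = 8.68/10.5 = 0.8267.
Then [S]/(Km+[S]) = 0.8267 ⇒ [S] = 16.8 × 0.8267/(1 − 0.8267) = 80.1 nM.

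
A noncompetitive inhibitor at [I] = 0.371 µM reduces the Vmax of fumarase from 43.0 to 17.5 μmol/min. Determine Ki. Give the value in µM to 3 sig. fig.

0.255 µM

Noncompetitive: Vmax,app = Vmax/α with α = 1 + [I]/Ki.
α = Vmax/Vmax,app = 43.0/17.5 = 2.457.
Ki = [I]/(α − 1) = 0.371/1.457 = 0.255 µM.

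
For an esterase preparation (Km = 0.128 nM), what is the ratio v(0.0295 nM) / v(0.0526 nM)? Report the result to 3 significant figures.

0.643

Since Vmax cancels, v₂/v₁ = [S]₂(Km+[S]₁) / [S]₁(Km+[S]₂).
= 0.0295×(0.128+0.0526) / (0.0526×(0.128+0.0295)) = 0.005328/0.008284 = 0.643.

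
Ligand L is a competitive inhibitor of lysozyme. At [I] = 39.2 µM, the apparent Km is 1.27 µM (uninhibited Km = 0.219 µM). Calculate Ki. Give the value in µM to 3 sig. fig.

Competitive: Km,app = α·Km with α = 1 + [I]/Ki.
α = Km,app/Km = 1.27/0.219 = 5.799.
Since α = 1 + [I]/Ki, [I]/Ki = 5.799 − 1 = 4.799 and Ki = 39.2/4.799 = 8.17 µM.

8.17 µM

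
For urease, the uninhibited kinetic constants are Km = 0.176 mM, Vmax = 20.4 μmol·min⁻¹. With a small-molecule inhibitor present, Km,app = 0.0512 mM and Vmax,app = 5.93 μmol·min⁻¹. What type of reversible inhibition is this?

Both Km and Vmax decrease by the same factor (~3.44-fold) — characteristic of uncompetitive inhibition.

uncompetitive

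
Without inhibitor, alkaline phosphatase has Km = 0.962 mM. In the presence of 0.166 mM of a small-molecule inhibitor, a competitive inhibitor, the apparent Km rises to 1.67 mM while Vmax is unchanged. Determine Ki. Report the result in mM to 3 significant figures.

0.226 mM

Competitive: Km,app = α·Km with α = 1 + [I]/Ki.
α = Km,app/Km = 1.67/0.962 = 1.736.
Since α = 1 + [I]/Ki, [I]/Ki = 1.736 − 1 = 0.7360 and Ki = 0.166/0.7360 = 0.226 mM.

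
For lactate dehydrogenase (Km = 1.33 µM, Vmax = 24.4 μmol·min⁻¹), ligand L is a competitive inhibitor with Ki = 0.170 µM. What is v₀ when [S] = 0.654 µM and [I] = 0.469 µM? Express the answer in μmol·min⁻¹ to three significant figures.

2.82 μmol·min⁻¹

With α = 1 + [I]/Ki = 1 + 0.469/0.170 = 3.759, the competitive rate law is v = Vmax[S] / (αKm + [S]).
v = 24.4×0.654 / (3.759×1.33 + 0.654) = 15.96/5.653 = 2.82 μmol·min⁻¹.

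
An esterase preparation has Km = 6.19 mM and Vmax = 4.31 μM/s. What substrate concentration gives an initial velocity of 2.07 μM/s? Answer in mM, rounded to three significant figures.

The required fractional saturation is v/Vmax = 2.07/4.31 = 0.4803.
Then [S]/(Km+[S]) = 0.4803 ⇒ [S] = 6.19 × 0.4803/(1 − 0.4803) = 5.72 mM.

5.72 mM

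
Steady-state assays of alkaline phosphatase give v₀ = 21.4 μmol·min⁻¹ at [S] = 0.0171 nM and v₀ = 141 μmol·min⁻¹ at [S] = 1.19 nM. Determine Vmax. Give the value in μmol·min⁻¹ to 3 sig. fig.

In reciprocal form, 1/v = (Km/Vmax)·(1/[S]) + 1/Vmax. The two points give (1/[S], 1/v) = (58.48, 0.04673) and (0.8403, 0.007092).
Slope = (0.04673 − 0.007092)/(58.48 − 0.8403) = 0.0006877; intercept = 0.04673 − 0.0006877×58.48 = 0.006514.
Vmax = 1/intercept = 154 μmol·min⁻¹; Km = slope × Vmax = 0.0006877 × 154 = 0.106 nM.

154 μmol·min⁻¹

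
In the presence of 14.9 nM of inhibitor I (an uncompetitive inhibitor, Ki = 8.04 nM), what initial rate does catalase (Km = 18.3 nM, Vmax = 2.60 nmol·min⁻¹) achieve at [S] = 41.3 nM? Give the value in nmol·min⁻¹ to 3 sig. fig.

α = 1 + [I]/Ki = 1 + 14.9/8.04 = 2.853.
For an uncompetitive inhibitor, both parameters are divided by α, giving Vmax/α and Km/α: Km,app = 6.41 nM, Vmax,app = 0.911 nmol·min⁻¹.
v = Vmax,app·[S]/(Km,app + [S]) = 0.911 × 41.3/(6.41 + 41.3) = 0.789 nmol·min⁻¹.

0.789 nmol·min⁻¹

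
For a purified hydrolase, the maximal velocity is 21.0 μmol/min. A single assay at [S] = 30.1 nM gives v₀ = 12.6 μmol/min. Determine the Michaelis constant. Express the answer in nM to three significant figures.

20.1 nM

From v = Vmax[S]/(Km+[S]), Km = [S](Vmax − v)/v.
Km = 30.1 × (21.0 − 12.6) / 12.6 = 252.8/12.6 = 20.1 nM.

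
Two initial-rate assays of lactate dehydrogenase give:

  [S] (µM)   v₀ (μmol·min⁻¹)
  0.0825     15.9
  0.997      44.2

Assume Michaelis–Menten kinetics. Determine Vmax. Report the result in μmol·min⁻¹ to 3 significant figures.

52.7 μmol·min⁻¹

In reciprocal form, 1/v = (Km/Vmax)·(1/[S]) + 1/Vmax. The two points give (1/[S], 1/v) = (12.12, 0.06289) and (1.003, 0.02262).
Slope = (0.06289 − 0.02262)/(12.12 − 1.003) = 0.003622; intercept = 0.06289 − 0.003622×12.12 = 0.01899.
Vmax = 1/intercept = 52.7 μmol·min⁻¹; Km = slope × Vmax = 0.003622 × 52.7 = 0.191 µM.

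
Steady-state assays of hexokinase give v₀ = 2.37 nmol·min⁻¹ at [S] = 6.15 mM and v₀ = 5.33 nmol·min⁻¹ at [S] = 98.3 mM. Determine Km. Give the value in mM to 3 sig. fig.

In reciprocal form, 1/v = (Km/Vmax)·(1/[S]) + 1/Vmax. The two points give (1/[S], 1/v) = (0.1626, 0.4219) and (0.01017, 0.1876).
Slope = (0.4219 − 0.1876)/(0.1626 − 0.01017) = 1.537; intercept = 0.4219 − 1.537×0.1626 = 0.1720.
Vmax = 1/intercept = 5.81 nmol·min⁻¹; Km = slope × Vmax = 1.537 × 5.81 = 8.94 mM.

8.94 mM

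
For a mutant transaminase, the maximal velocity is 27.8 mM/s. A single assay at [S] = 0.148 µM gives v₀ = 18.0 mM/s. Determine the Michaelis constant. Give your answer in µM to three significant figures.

0.0806 µM

From v = Vmax[S]/(Km+[S]), Km = [S](Vmax − v)/v.
Km = 0.148 × (27.8 − 18.0) / 18.0 = 1.450/18.0 = 0.0806 µM.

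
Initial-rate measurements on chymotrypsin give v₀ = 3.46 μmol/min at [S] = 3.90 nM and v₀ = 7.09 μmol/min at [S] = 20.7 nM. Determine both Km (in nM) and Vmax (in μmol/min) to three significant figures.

In reciprocal form, 1/v = (Km/Vmax)·(1/[S]) + 1/Vmax. The two points give (1/[S], 1/v) = (0.2564, 0.2890) and (0.04831, 0.1410).
Slope = (0.2890 − 0.1410)/(0.2564 − 0.04831) = 0.7111; intercept = 0.2890 − 0.7111×0.2564 = 0.1067.
Vmax = 1/intercept = 9.37 μmol/min; Km = slope × Vmax = 0.7111 × 9.37 = 6.66 nM.

Km = 6.66 nM; Vmax = 9.37 μmol/min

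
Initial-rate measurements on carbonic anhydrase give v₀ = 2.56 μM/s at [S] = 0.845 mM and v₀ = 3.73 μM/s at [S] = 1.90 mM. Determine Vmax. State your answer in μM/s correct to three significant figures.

5.88 μM/s

In reciprocal form, 1/v = (Km/Vmax)·(1/[S]) + 1/Vmax. The two points give (1/[S], 1/v) = (1.183, 0.3906) and (0.5263, 0.2681).
Slope = (0.3906 − 0.2681)/(1.183 − 0.5263) = 0.1865; intercept = 0.3906 − 0.1865×1.183 = 0.1700.
Vmax = 1/intercept = 5.88 μM/s; Km = slope × Vmax = 0.1865 × 5.88 = 1.10 mM.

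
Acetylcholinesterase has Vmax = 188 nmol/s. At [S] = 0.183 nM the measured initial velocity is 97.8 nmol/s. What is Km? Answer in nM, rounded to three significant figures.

From v = Vmax[S]/(Km+[S]), Km = [S](Vmax − v)/v.
Km = 0.183 × (188 − 97.8) / 97.8 = 16.51/97.8 = 0.169 nM.

0.169 nM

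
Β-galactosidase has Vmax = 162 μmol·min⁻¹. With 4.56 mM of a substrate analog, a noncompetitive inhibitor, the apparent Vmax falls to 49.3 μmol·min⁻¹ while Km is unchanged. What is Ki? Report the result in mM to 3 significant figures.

1.99 mM

Noncompetitive: Vmax,app = Vmax/α with α = 1 + [I]/Ki.
α = Vmax/Vmax,app = 162/49.3 = 3.286.
Ki = [I]/(α − 1) = 4.56/2.286 = 1.99 mM.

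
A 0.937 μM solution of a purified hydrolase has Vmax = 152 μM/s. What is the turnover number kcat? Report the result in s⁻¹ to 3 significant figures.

162 s⁻¹

kcat = Vmax/[E]total = 152 μM/s / 0.937 μM = 162 s⁻¹.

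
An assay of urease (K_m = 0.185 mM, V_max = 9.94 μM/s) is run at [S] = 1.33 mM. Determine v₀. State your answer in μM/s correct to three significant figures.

[S]/(Km+[S]) = 1.33/1.515 = 0.8779, the fractional saturation.
v = 0.8779 × Vmax = 0.8779 × 9.94 = 8.73 μM/s.

8.73 μM/s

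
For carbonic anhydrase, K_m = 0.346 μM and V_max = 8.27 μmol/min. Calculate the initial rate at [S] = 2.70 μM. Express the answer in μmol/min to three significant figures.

7.33 μmol/min

v = Vmax·[S]/(Km + [S]) = 8.27 × 2.70 / (0.346 + 2.70)
  = 22.33 / 3.046 = 7.33 μmol/min.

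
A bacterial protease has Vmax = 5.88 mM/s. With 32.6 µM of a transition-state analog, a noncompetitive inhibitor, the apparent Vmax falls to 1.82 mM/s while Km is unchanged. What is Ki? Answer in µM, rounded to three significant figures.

Noncompetitive: Vmax,app = Vmax/α with α = 1 + [I]/Ki.
α = Vmax/Vmax,app = 5.88/1.82 = 3.231.
Ki = [I]/(α − 1) = 32.6/2.231 = 14.6 µM.

14.6 µM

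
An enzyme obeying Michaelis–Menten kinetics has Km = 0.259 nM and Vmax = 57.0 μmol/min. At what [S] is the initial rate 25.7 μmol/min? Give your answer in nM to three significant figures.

0.213 nM

The required fractional saturation is v/Vmax = 25.7/57.0 = 0.4509.
Then [S]/(Km+[S]) = 0.4509 ⇒ [S] = 0.259 × 0.4509/(1 − 0.4509) = 0.213 nM.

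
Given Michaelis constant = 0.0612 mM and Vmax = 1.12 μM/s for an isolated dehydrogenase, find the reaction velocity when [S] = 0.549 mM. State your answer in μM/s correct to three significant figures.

v = Vmax·[S]/(Km + [S]) = 1.12 × 0.549 / (0.0612 + 0.549)
  = 0.6149 / 0.6102 = 1.01 μM/s.

1.01 μM/s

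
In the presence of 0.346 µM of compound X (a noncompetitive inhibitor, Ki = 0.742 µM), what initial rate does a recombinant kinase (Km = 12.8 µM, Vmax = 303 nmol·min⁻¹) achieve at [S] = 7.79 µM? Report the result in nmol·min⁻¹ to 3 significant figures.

With α = 1 + [I]/Ki = 1 + 0.346/0.742 = 1.466, the noncompetitive rate law is v = (Vmax/α)·[S] / (Km + [S]).
v = (303/1.466)×7.79 / (12.8 + 7.79) = 1610/20.59 = 78.2 nmol·min⁻¹.

78.2 nmol·min⁻¹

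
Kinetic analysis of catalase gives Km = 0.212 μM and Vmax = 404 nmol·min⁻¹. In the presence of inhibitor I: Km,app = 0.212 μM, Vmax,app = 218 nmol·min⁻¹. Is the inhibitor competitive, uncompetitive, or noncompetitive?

noncompetitive

Vmax decreases (404 → 218 nmol·min⁻¹) while Km is unchanged — pure noncompetitive inhibition.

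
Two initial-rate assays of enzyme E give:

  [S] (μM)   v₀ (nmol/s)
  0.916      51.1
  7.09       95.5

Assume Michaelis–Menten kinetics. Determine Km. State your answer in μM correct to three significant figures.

In reciprocal form, 1/v = (Km/Vmax)·(1/[S]) + 1/Vmax. The two points give (1/[S], 1/v) = (1.092, 0.01957) and (0.1410, 0.01047).
Slope = (0.01957 − 0.01047)/(1.092 − 0.1410) = 0.009570; intercept = 0.01957 − 0.009570×1.092 = 0.009121.
Vmax = 1/intercept = 110 nmol/s; Km = slope × Vmax = 0.009570 × 110 = 1.05 μM.

1.05 μM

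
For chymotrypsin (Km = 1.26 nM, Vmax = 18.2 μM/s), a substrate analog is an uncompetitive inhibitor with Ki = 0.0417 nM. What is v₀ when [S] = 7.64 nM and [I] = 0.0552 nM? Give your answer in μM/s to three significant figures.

7.31 μM/s

With α = 1 + [I]/Ki = 1 + 0.0552/0.0417 = 2.324, the uncompetitive rate law is v = (Vmax/α)·[S] / (Km/α + [S]).
v = (18.2/2.324)×7.64 / (1.26/2.324 + 7.64) = 59.84/8.182 = 7.31 μM/s.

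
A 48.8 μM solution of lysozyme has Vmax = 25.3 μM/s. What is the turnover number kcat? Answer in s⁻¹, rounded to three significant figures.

kcat = Vmax/[E]total = 25.3 μM/s / 48.8 μM = 0.518 s⁻¹.

0.518 s⁻¹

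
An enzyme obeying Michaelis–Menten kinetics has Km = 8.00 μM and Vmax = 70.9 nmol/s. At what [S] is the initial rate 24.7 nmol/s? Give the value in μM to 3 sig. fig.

The required fractional saturation is v/Vmax = 24.7/70.9 = 0.3484.
Then [S]/(Km+[S]) = 0.3484 ⇒ [S] = 8.00 × 0.3484/(1 − 0.3484) = 4.28 μM.

4.28 μM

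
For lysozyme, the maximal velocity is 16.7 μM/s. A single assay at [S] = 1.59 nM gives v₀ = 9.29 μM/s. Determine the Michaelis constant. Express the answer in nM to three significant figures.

v/Vmax = 9.29/16.7 = 0.5563 = [S]/(Km+[S]).
So Km + [S] = [S]/0.5563 = 2.858 nM, giving Km = 2.858 − 1.59 = 1.27 nM.

1.27 nM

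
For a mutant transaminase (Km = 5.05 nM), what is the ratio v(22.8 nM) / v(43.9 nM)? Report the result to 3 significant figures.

The fractional saturations are [S]/(Km+[S]) = 43.9/48.95 = 0.8968 and 22.8/27.85 = 0.8187.
v₂/v₁ is just their ratio: 0.8187/0.8968 = 0.913.

0.913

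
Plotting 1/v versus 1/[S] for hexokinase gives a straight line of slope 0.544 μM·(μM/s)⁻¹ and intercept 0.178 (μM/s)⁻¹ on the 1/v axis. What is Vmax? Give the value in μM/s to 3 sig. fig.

5.62 μM/s

The y-intercept of a Lineweaver–Burk plot equals 1/Vmax, so Vmax = 1/0.178 = 5.62 μM/s.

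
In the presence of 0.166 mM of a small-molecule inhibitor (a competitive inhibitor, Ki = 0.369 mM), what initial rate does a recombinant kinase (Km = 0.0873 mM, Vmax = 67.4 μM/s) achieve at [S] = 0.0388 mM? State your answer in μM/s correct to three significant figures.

With α = 1 + [I]/Ki = 1 + 0.166/0.369 = 1.450, the competitive rate law is v = Vmax[S] / (αKm + [S]).
v = 67.4×0.0388 / (1.450×0.0873 + 0.0388) = 2.615/0.1654 = 15.8 μM/s.

15.8 μM/s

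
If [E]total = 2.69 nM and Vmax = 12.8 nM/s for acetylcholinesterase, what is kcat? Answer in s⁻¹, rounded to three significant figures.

4.76 s⁻¹

kcat = Vmax/[E]total = 12.8 nM/s / 2.69 nM = 4.76 s⁻¹.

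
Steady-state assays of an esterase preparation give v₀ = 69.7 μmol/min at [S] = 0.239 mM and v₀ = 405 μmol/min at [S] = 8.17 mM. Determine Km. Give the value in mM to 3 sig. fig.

In reciprocal form, 1/v = (Km/Vmax)·(1/[S]) + 1/Vmax. The two points give (1/[S], 1/v) = (4.184, 0.01435) and (0.1224, 0.002469).
Slope = (0.01435 − 0.002469)/(4.184 − 0.1224) = 0.002924; intercept = 0.01435 − 0.002924×4.184 = 0.002111.
Vmax = 1/intercept = 474 μmol/min; Km = slope × Vmax = 0.002924 × 474 = 1.39 mM.

1.39 mM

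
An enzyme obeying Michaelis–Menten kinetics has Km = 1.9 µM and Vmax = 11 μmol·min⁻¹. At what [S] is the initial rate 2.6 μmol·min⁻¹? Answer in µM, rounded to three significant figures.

Rearranging v = Vmax[S]/(Km+[S]) gives [S] = Km·v/(Vmax − v).
[S] = 1.9 × 2.6 / (11 − 2.6) = 4.940/8.400 = 0.588 µM.

0.588 µM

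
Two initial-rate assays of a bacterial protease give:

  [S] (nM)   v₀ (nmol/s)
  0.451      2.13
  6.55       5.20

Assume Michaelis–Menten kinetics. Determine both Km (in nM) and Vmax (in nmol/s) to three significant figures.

Km = 0.781 nM; Vmax = 5.82 nmol/s

In reciprocal form, 1/v = (Km/Vmax)·(1/[S]) + 1/Vmax. The two points give (1/[S], 1/v) = (2.217, 0.4695) and (0.1527, 0.1923).
Slope = (0.4695 − 0.1923)/(2.217 − 0.1527) = 0.1343; intercept = 0.4695 − 0.1343×2.217 = 0.1718.
Vmax = 1/intercept = 5.82 nmol/s; Km = slope × Vmax = 0.1343 × 5.82 = 0.781 nM.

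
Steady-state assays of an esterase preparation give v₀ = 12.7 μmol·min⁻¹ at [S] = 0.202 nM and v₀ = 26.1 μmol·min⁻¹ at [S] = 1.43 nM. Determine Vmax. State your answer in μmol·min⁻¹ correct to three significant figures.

In reciprocal form, 1/v = (Km/Vmax)·(1/[S]) + 1/Vmax. The two points give (1/[S], 1/v) = (4.950, 0.07874) and (0.6993, 0.03831).
Slope = (0.07874 − 0.03831)/(4.950 − 0.6993) = 0.009509; intercept = 0.07874 − 0.009509×4.950 = 0.03166.
Vmax = 1/intercept = 31.6 μmol·min⁻¹; Km = slope × Vmax = 0.009509 × 31.6 = 0.300 nM.

31.6 μmol·min⁻¹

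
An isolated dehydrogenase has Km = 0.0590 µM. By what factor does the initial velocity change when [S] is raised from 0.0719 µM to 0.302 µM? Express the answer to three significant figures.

1.52

The fractional saturations are [S]/(Km+[S]) = 0.0719/0.1309 = 0.5493 and 0.302/0.3610 = 0.8366.
v₂/v₁ is just their ratio: 0.8366/0.5493 = 1.52.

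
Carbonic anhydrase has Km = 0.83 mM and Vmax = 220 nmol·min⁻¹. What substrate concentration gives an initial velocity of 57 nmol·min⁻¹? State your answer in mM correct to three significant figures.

0.290 mM

The required fractional saturation is v/Vmax = 57/220 = 0.2591.
Then [S]/(Km+[S]) = 0.2591 ⇒ [S] = 0.83 × 0.2591/(1 − 0.2591) = 0.290 mM.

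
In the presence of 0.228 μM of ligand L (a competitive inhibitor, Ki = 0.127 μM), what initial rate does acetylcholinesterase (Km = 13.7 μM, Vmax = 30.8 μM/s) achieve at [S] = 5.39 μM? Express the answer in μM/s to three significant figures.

α = 1 + [I]/Ki = 1 + 0.228/0.127 = 2.795.
For a competitive inhibitor, Vmax is unchanged and the apparent Km becomes α·Km: Km,app = 38.3 μM, Vmax,app = 30.8 μM/s.
v = Vmax,app·[S]/(Km,app + [S]) = 30.8 × 5.39/(38.3 + 5.39) = 3.80 μM/s.

3.80 μM/s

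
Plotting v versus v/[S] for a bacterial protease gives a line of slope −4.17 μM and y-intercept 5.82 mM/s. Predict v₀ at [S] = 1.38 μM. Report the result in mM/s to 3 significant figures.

1.45 mM/s

In the Eadie–Hofstee form v = Vmax − Km·(v/[S]), the slope is −Km and the intercept is Vmax, so Km = 4.17 μM and Vmax = 5.82 mM/s.
v = 5.82 × 1.38/(4.17 + 1.38) = 1.45 mM/s.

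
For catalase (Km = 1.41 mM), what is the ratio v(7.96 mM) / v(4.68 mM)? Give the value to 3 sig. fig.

1.11

Since Vmax cancels, v₂/v₁ = [S]₂(Km+[S]₁) / [S]₁(Km+[S]₂).
= 7.96×(1.41+4.68) / (4.68×(1.41+7.96)) = 48.48/43.85 = 1.11.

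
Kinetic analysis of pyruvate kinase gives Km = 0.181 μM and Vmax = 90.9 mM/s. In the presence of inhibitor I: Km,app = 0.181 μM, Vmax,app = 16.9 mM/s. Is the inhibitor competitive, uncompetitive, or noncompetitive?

noncompetitive

Vmax decreases (90.9 → 16.9 mM/s) while Km is unchanged — pure noncompetitive inhibition.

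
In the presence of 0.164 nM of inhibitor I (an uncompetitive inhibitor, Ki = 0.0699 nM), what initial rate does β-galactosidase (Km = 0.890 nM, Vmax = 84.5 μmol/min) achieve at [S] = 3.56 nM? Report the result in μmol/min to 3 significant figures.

α = 1 + [I]/Ki = 1 + 0.164/0.0699 = 3.346.
For an uncompetitive inhibitor, both parameters are divided by α, giving Vmax/α and Km/α: Km,app = 0.266 nM, Vmax,app = 25.3 μmol/min.
v = Vmax,app·[S]/(Km,app + [S]) = 25.3 × 3.56/(0.266 + 3.56) = 23.5 μmol/min.

23.5 μmol/min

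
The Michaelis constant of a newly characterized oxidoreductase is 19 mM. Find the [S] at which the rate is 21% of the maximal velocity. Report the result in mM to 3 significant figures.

v/Vmax = [S]/(Km+[S]) = 0.21, so [S] = Km·0.21/(1 − 0.21) = 19 × 0.2658.
[S] = 5.05 mM.

5.05 mM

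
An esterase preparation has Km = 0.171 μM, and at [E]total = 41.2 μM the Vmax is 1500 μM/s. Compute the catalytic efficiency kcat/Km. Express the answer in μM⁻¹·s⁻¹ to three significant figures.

kcat = Vmax/[E]total = 1500/41.2 = 36.4 s⁻¹.
kcat/Km = 36.4/0.171 = 213 μM⁻¹·s⁻¹.

213 μM⁻¹·s⁻¹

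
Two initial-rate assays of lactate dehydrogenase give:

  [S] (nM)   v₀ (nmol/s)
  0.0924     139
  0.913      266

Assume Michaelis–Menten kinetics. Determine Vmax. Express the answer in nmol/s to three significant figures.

In reciprocal form, 1/v = (Km/Vmax)·(1/[S]) + 1/Vmax. The two points give (1/[S], 1/v) = (10.82, 0.007194) and (1.095, 0.003759).
Slope = (0.007194 − 0.003759)/(10.82 − 1.095) = 0.0003531; intercept = 0.007194 − 0.0003531×10.82 = 0.003373.
Vmax = 1/intercept = 297 nmol/s; Km = slope × Vmax = 0.0003531 × 297 = 0.105 nM.

297 nmol/s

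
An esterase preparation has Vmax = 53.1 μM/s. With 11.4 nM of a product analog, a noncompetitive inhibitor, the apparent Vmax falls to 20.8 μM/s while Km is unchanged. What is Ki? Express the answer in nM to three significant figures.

Noncompetitive: Vmax,app = Vmax/α with α = 1 + [I]/Ki.
α = Vmax/Vmax,app = 53.1/20.8 = 2.553.
Ki = [I]/(α − 1) = 11.4/1.553 = 7.34 nM.

7.34 nM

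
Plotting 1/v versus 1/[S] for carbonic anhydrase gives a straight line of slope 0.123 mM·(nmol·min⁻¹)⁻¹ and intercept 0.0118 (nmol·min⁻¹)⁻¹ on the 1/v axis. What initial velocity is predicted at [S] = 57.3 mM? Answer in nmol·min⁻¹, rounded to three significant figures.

71.7 nmol·min⁻¹

The y-intercept is 1/Vmax, so Vmax = 1/0.0118 = 84.7 nmol·min⁻¹.
The slope is Km/Vmax, so Km = 0.123 × 84.7 = 10.4 mM.
Then v = 84.7 × 57.3/(10.4 + 57.3) = 71.7 nmol·min⁻¹.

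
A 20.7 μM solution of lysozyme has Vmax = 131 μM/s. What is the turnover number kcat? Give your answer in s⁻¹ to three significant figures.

kcat = Vmax/[E]total = 131 μM/s / 20.7 μM = 6.33 s⁻¹.

6.33 s⁻¹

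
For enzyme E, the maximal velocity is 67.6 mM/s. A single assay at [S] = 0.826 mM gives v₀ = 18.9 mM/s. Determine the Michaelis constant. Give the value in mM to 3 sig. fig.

From v = Vmax[S]/(Km+[S]), Km = [S](Vmax − v)/v.
Km = 0.826 × (67.6 − 18.9) / 18.9 = 40.23/18.9 = 2.13 mM.

2.13 mM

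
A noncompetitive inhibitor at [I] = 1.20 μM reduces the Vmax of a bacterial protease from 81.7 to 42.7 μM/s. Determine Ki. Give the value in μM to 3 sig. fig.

Noncompetitive: Vmax,app = Vmax/α with α = 1 + [I]/Ki.
α = Vmax/Vmax,app = 81.7/42.7 = 1.913.
Ki = [I]/(α − 1) = 1.20/0.9133 = 1.31 μM.

1.31 μM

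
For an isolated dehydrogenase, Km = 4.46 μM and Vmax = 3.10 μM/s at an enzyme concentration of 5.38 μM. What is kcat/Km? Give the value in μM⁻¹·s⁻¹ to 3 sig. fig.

0.129 μM⁻¹·s⁻¹

kcat = Vmax/[E]total = 3.10/5.38 = 0.576 s⁻¹.
kcat/Km = 0.576/4.46 = 0.129 μM⁻¹·s⁻¹.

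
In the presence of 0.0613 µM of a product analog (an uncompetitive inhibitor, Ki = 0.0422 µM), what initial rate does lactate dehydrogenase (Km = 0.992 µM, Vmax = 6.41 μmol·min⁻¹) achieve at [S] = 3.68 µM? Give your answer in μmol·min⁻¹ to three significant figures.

α = 1 + [I]/Ki = 1 + 0.0613/0.0422 = 2.453.
For an uncompetitive inhibitor, both parameters are divided by α, giving Vmax/α and Km/α: Km,app = 0.404 µM, Vmax,app = 2.61 μmol·min⁻¹.
v = Vmax,app·[S]/(Km,app + [S]) = 2.61 × 3.68/(0.404 + 3.68) = 2.35 μmol·min⁻¹.

2.35 μmol·min⁻¹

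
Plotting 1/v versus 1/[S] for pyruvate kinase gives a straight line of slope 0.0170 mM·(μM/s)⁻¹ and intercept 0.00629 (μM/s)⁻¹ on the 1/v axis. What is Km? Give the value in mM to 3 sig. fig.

2.70 mM

y-intercept = 1/Vmax ⇒ Vmax = 159 μM/s; slope = Km/Vmax ⇒ Km = slope × Vmax.
Km = 0.0170 × 159 = 2.70 mM.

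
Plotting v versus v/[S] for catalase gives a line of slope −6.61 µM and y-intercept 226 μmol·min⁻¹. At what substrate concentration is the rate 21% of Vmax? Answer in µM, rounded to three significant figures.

1.76 µM

The Eadie–Hofstee slope gives Km = 6.61 µM (slope = −Km).
v/Vmax = [S]/(Km+[S]) = 0.21 ⇒ [S] = Km·0.21/(1−0.21) = 6.61 × 0.2658 = 1.76 µM.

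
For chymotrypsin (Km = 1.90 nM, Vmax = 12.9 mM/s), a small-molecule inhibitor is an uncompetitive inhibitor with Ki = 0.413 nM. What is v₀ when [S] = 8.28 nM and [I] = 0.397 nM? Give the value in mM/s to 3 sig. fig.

5.89 mM/s

With α = 1 + [I]/Ki = 1 + 0.397/0.413 = 1.961, the uncompetitive rate law is v = (Vmax/α)·[S] / (Km/α + [S]).
v = (12.9/1.961)×8.28 / (1.90/1.961 + 8.28) = 54.46/9.249 = 5.89 mM/s.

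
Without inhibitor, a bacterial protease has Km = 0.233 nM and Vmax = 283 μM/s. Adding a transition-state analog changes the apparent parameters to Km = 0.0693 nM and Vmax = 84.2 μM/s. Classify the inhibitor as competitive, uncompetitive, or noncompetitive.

Both Km and Vmax decrease by the same factor (~3.36-fold) — characteristic of uncompetitive inhibition.

uncompetitive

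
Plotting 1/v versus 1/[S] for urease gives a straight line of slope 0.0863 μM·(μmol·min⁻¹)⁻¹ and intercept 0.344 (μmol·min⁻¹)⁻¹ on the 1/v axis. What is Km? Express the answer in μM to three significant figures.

y-intercept = 1/Vmax ⇒ Vmax = 2.91 μmol·min⁻¹; slope = Km/Vmax ⇒ Km = slope × Vmax.
Km = 0.0863 × 2.91 = 0.251 μM.

0.251 μM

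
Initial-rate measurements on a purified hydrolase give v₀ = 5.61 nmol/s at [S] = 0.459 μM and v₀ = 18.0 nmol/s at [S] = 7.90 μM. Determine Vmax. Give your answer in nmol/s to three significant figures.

From v = Vmax[S]/(Km+[S]), each point gives Vmax = v(Km+[S])/[S].
Equating: 5.61(Km+0.459)/0.459 = 18.0(Km+7.90)/7.90.
12.22·Km + 5.61 = 2.278·Km + 18.0, so (12.22 − 2.278)·Km = 18.0 − 5.61.
Km = 12.39/9.944 = 1.25 μM; then Vmax = 5.61(1.25+0.459)/0.459 = 20.8 nmol/s.

20.8 nmol/s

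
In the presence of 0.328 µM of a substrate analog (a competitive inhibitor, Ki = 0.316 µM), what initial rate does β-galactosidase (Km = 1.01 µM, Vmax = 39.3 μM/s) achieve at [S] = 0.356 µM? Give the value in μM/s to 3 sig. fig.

α = 1 + [I]/Ki = 1 + 0.328/0.316 = 2.038.
For a competitive inhibitor, Vmax is unchanged and the apparent Km becomes α·Km: Km,app = 2.06 µM, Vmax,app = 39.3 μM/s.
v = Vmax,app·[S]/(Km,app + [S]) = 39.3 × 0.356/(2.06 + 0.356) = 5.79 μM/s.

5.79 μM/s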